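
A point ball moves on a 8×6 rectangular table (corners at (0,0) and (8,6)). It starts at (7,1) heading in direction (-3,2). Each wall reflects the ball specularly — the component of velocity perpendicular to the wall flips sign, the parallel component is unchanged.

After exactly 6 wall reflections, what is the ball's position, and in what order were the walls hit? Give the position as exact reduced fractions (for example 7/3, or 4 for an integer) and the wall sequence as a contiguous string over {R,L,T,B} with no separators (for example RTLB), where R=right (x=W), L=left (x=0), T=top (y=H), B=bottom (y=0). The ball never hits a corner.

1. t=7/3 → L at (0,17/3); v=(3,2)
2. t=1/6 → T at (1/2,6); v=(3,-2)
3. t=5/2 → R at (8,1); v=(-3,-2)
4. t=1/2 → B at (13/2,0); v=(-3,2)
5. t=13/6 → L at (0,13/3); v=(3,2)
6. t=5/6 → T at (5/2,6); v=(3,-2)

Final position: (5/2,6)
Wall sequence: LTRBLT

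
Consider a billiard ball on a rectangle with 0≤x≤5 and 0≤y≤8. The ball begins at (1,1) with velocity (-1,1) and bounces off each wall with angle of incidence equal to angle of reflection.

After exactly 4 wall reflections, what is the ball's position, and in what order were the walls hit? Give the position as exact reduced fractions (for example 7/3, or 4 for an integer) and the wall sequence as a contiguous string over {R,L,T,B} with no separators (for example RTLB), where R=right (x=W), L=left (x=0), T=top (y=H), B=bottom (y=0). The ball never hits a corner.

1. t=1 → L at (0,2); v=(1,1)
2. t=5 → R at (5,7); v=(-1,1)
3. t=1 → T at (4,8); v=(-1,-1)
4. t=4 → L at (0,4); v=(1,-1)

Final position: (0,4)
Wall sequence: LRTL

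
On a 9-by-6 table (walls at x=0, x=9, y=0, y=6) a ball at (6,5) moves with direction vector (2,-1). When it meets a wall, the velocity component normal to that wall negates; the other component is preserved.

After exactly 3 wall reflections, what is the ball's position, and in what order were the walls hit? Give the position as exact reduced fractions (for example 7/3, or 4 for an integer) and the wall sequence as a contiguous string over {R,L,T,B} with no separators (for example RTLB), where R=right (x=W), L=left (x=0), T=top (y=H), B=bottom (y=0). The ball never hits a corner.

Final position: (0,1)
Wall sequence: RBL

1. t=3/2 → R at (9,7/2); v=(-2,-1)
2. t=7/2 → B at (2,0); v=(-2,1)
3. t=1 → L at (0,1); v=(2,1)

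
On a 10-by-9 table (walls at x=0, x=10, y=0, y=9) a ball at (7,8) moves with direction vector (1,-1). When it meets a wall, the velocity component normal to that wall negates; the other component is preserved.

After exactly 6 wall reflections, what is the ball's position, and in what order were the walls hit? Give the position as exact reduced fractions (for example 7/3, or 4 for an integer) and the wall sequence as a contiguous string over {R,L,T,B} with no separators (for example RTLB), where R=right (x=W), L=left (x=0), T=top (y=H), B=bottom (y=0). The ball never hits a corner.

1. t=3 → R at (10,5); v=(-1,-1)
2. t=5 → B at (5,0); v=(-1,1)
3. t=5 → L at (0,5); v=(1,1)
4. t=4 → T at (4,9); v=(1,-1)
5. t=6 → R at (10,3); v=(-1,-1)
6. t=3 → B at (7,0); v=(-1,1)

Final position: (7,0)
Wall sequence: RBLTRB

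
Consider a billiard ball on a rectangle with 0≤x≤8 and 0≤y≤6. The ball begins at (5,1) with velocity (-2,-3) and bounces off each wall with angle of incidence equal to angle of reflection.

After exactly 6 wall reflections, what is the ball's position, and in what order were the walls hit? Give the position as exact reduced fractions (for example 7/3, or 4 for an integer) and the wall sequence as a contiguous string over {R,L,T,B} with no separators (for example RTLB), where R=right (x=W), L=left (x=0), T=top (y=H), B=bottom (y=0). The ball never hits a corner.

Final position: (8,11/2)
Wall sequence: BTLBTR

1. t=1/3 → B at (13/3,0); v=(-2,3)
2. t=2 → T at (1/3,6); v=(-2,-3)
3. t=1/6 → L at (0,11/2); v=(2,-3)
4. t=11/6 → B at (11/3,0); v=(2,3)
5. t=2 → T at (23/3,6); v=(2,-3)
6. t=1/6 → R at (8,11/2); v=(-2,-3)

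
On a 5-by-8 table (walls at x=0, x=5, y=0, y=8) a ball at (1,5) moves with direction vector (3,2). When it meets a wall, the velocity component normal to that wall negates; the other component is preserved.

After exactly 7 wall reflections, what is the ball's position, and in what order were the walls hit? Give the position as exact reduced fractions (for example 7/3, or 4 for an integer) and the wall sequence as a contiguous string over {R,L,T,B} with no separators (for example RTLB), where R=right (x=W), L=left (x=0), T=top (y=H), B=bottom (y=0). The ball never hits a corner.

Final position: (5,5)
Wall sequence: RTLRBLR

1. t=4/3 → R at (5,23/3); v=(-3,2)
2. t=1/6 → T at (9/2,8); v=(-3,-2)
3. t=3/2 → L at (0,5); v=(3,-2)
4. t=5/3 → R at (5,5/3); v=(-3,-2)
5. t=5/6 → B at (5/2,0); v=(-3,2)
6. t=5/6 → L at (0,5/3); v=(3,2)
7. t=5/3 → R at (5,5); v=(-3,2)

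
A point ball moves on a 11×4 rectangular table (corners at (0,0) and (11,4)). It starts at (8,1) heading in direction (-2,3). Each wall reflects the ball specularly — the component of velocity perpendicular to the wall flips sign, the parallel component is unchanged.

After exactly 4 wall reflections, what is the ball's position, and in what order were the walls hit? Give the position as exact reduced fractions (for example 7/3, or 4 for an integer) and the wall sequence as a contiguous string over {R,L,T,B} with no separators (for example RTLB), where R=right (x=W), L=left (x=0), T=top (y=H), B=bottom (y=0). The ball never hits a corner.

Final position: (0,3)
Wall sequence: TBTL

1. t=1 → T at (6,4); v=(-2,-3)
2. t=4/3 → B at (10/3,0); v=(-2,3)
3. t=4/3 → T at (2/3,4); v=(-2,-3)
4. t=1/3 → L at (0,3); v=(2,-3)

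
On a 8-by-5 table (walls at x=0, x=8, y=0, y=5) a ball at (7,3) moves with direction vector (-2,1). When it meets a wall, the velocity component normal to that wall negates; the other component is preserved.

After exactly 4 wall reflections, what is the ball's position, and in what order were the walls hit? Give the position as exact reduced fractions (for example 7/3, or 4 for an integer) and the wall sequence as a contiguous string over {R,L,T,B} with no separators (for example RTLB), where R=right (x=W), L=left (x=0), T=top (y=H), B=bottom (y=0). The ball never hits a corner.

1. t=2 → T at (3,5); v=(-2,-1)
2. t=3/2 → L at (0,7/2); v=(2,-1)
3. t=7/2 → B at (7,0); v=(2,1)
4. t=1/2 → R at (8,1/2); v=(-2,1)

Final position: (8,1/2)
Wall sequence: TLBR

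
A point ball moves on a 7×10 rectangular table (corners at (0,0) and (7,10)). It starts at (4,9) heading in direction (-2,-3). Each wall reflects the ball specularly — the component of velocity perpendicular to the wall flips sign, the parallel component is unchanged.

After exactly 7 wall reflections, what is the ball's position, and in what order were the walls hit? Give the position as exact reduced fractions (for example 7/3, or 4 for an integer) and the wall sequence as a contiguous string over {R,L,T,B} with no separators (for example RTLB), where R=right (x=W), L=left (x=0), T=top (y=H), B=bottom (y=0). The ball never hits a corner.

Final position: (7,17/2)
Wall sequence: LBRTLBR

1. t=2 → L at (0,3); v=(2,-3)
2. t=1 → B at (2,0); v=(2,3)
3. t=5/2 → R at (7,15/2); v=(-2,3)
4. t=5/6 → T at (16/3,10); v=(-2,-3)
5. t=8/3 → L at (0,2); v=(2,-3)
6. t=2/3 → B at (4/3,0); v=(2,3)
7. t=17/6 → R at (7,17/2); v=(-2,3)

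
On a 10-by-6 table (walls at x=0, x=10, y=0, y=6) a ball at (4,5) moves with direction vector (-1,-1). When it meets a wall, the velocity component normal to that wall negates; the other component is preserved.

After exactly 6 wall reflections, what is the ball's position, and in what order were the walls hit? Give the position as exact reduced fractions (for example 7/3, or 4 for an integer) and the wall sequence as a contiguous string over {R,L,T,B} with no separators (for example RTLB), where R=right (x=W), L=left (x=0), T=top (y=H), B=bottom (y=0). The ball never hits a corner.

1. t=4 → L at (0,1); v=(1,-1)
2. t=1 → B at (1,0); v=(1,1)
3. t=6 → T at (7,6); v=(1,-1)
4. t=3 → R at (10,3); v=(-1,-1)
5. t=3 → B at (7,0); v=(-1,1)
6. t=6 → T at (1,6); v=(-1,-1)

Final position: (1,6)
Wall sequence: LBTRBT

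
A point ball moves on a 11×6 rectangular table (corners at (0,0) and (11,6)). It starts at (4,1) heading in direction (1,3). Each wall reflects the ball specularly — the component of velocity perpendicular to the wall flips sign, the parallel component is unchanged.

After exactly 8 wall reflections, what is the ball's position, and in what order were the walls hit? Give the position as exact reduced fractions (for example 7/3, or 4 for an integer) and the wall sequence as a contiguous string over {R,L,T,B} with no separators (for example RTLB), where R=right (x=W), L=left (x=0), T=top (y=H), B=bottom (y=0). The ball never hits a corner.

Final position: (13/3,6)
Wall sequence: TBTRBTBT

1. t=5/3 → T at (17/3,6); v=(1,-3)
2. t=2 → B at (23/3,0); v=(1,3)
3. t=2 → T at (29/3,6); v=(1,-3)
4. t=4/3 → R at (11,2); v=(-1,-3)
5. t=2/3 → B at (31/3,0); v=(-1,3)
6. t=2 → T at (25/3,6); v=(-1,-3)
7. t=2 → B at (19/3,0); v=(-1,3)
8. t=2 → T at (13/3,6); v=(-1,-3)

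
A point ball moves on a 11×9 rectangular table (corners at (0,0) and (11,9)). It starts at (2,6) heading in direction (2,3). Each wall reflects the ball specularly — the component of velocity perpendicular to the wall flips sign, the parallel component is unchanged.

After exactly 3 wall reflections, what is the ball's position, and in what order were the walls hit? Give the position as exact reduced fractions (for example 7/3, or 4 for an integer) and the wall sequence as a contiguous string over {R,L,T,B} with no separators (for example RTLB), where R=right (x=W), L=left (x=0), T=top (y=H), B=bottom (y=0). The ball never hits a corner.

1. t=1 → T at (4,9); v=(2,-3)
2. t=3 → B at (10,0); v=(2,3)
3. t=1/2 → R at (11,3/2); v=(-2,3)

Final position: (11,3/2)
Wall sequence: TBR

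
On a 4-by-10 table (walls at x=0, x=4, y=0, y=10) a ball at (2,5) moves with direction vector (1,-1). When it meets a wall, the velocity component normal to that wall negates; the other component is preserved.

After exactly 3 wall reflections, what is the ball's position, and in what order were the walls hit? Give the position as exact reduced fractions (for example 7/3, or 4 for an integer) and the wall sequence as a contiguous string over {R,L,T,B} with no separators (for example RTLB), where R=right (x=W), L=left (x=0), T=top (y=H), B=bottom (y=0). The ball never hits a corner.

1. t=2 → R at (4,3); v=(-1,-1)
2. t=3 → B at (1,0); v=(-1,1)
3. t=1 → L at (0,1); v=(1,1)

Final position: (0,1)
Wall sequence: RBL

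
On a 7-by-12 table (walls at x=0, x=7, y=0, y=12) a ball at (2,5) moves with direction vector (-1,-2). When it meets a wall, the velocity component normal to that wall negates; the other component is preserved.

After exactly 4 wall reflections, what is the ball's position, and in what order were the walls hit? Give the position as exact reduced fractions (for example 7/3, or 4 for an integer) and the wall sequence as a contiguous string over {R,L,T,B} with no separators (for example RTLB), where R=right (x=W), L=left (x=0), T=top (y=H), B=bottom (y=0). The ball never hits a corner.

1. t=2 → L at (0,1); v=(1,-2)
2. t=1/2 → B at (1/2,0); v=(1,2)
3. t=6 → T at (13/2,12); v=(1,-2)
4. t=1/2 → R at (7,11); v=(-1,-2)

Final position: (7,11)
Wall sequence: LBTR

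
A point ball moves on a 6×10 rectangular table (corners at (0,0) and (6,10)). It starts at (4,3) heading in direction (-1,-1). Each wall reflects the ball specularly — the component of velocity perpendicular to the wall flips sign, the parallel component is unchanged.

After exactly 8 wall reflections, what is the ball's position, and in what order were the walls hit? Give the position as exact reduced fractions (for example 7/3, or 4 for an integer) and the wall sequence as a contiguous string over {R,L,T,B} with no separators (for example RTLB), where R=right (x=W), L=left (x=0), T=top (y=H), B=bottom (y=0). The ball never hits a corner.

Final position: (0,5)
Wall sequence: BLRTLRBL

1. t=3 → B at (1,0); v=(-1,1)
2. t=1 → L at (0,1); v=(1,1)
3. t=6 → R at (6,7); v=(-1,1)
4. t=3 → T at (3,10); v=(-1,-1)
5. t=3 → L at (0,7); v=(1,-1)
6. t=6 → R at (6,1); v=(-1,-1)
7. t=1 → B at (5,0); v=(-1,1)
8. t=5 → L at (0,5); v=(1,1)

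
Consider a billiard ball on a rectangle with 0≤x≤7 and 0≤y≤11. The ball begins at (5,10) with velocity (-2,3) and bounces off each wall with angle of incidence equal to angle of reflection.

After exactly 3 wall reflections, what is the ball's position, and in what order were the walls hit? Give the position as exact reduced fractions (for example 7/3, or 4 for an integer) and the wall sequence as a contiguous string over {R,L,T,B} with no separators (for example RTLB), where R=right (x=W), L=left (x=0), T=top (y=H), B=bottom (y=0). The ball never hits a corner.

1. t=1/3 → T at (13/3,11); v=(-2,-3)
2. t=13/6 → L at (0,9/2); v=(2,-3)
3. t=3/2 → B at (3,0); v=(2,3)

Final position: (3,0)
Wall sequence: TLB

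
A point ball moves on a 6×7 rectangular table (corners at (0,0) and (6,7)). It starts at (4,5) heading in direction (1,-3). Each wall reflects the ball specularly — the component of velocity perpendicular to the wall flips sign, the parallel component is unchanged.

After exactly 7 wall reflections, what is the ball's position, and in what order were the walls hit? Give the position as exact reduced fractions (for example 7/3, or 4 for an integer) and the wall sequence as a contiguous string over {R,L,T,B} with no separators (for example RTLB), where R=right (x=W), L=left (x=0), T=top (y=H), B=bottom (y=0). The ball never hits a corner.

1. t=5/3 → B at (17/3,0); v=(1,3)
2. t=1/3 → R at (6,1); v=(-1,3)
3. t=2 → T at (4,7); v=(-1,-3)
4. t=7/3 → B at (5/3,0); v=(-1,3)
5. t=5/3 → L at (0,5); v=(1,3)
6. t=2/3 → T at (2/3,7); v=(1,-3)
7. t=7/3 → B at (3,0); v=(1,3)

Final position: (3,0)
Wall sequence: BRTBLTB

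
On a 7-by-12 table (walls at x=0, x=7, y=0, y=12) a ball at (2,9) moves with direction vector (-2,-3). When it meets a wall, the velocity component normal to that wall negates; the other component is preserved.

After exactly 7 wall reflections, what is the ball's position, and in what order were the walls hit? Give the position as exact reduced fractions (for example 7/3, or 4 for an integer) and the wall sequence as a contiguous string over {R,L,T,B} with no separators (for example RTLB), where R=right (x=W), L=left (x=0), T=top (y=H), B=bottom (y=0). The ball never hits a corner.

Final position: (7,3/2)
Wall sequence: LBRTLBR

1. t=1 → L at (0,6); v=(2,-3)
2. t=2 → B at (4,0); v=(2,3)
3. t=3/2 → R at (7,9/2); v=(-2,3)
4. t=5/2 → T at (2,12); v=(-2,-3)
5. t=1 → L at (0,9); v=(2,-3)
6. t=3 → B at (6,0); v=(2,3)
7. t=1/2 → R at (7,3/2); v=(-2,3)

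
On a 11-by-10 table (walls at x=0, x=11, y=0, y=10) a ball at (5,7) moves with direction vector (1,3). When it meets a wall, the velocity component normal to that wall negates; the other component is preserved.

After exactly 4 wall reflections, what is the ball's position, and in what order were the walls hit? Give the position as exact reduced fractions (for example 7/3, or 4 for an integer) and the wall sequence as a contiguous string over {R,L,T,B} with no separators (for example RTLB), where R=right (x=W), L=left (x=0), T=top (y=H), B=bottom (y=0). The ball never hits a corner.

1. t=1 → T at (6,10); v=(1,-3)
2. t=10/3 → B at (28/3,0); v=(1,3)
3. t=5/3 → R at (11,5); v=(-1,3)
4. t=5/3 → T at (28/3,10); v=(-1,-3)

Final position: (28/3,10)
Wall sequence: TBRT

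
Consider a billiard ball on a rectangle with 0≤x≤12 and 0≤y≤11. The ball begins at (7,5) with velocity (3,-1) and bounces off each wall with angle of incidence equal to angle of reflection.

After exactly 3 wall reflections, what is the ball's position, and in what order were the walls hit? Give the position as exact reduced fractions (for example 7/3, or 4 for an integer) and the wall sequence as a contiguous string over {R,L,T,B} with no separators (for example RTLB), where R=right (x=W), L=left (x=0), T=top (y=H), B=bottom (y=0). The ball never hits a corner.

1. t=5/3 → R at (12,10/3); v=(-3,-1)
2. t=10/3 → B at (2,0); v=(-3,1)
3. t=2/3 → L at (0,2/3); v=(3,1)

Final position: (0,2/3)
Wall sequence: RBL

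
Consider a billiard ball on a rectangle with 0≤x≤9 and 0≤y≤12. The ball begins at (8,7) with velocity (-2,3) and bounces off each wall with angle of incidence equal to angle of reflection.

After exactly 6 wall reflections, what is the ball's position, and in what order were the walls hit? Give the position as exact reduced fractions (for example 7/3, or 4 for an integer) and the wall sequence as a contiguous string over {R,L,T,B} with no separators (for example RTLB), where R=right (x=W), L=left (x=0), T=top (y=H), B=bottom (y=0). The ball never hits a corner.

1. t=5/3 → T at (14/3,12); v=(-2,-3)
2. t=7/3 → L at (0,5); v=(2,-3)
3. t=5/3 → B at (10/3,0); v=(2,3)
4. t=17/6 → R at (9,17/2); v=(-2,3)
5. t=7/6 → T at (20/3,12); v=(-2,-3)
6. t=10/3 → L at (0,2); v=(2,-3)

Final position: (0,2)
Wall sequence: TLBRTL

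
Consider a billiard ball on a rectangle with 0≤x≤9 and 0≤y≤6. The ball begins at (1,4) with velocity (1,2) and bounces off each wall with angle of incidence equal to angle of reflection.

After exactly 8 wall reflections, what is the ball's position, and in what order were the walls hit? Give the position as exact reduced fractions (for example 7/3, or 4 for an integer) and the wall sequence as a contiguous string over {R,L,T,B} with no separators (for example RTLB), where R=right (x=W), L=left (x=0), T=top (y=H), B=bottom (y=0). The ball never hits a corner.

Final position: (0,2)
Wall sequence: TBTRBTBL

1. t=1 → T at (2,6); v=(1,-2)
2. t=3 → B at (5,0); v=(1,2)
3. t=3 → T at (8,6); v=(1,-2)
4. t=1 → R at (9,4); v=(-1,-2)
5. t=2 → B at (7,0); v=(-1,2)
6. t=3 → T at (4,6); v=(-1,-2)
7. t=3 → B at (1,0); v=(-1,2)
8. t=1 → L at (0,2); v=(1,2)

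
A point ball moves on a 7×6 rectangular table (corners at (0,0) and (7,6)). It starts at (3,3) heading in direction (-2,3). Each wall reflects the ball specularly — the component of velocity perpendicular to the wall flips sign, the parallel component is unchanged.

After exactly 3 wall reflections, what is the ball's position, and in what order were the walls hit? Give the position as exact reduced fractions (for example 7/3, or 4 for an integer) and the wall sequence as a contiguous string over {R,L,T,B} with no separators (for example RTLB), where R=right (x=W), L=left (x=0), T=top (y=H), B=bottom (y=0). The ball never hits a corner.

Final position: (3,0)
Wall sequence: TLB

1. t=1 → T at (1,6); v=(-2,-3)
2. t=1/2 → L at (0,9/2); v=(2,-3)
3. t=3/2 → B at (3,0); v=(2,3)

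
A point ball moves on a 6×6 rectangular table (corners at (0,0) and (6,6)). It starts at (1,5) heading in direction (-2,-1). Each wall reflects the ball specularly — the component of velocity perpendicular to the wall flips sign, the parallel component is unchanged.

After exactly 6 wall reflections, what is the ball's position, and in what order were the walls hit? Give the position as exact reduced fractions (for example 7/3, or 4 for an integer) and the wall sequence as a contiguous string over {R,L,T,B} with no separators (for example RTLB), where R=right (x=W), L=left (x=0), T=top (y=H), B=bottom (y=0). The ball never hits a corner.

Final position: (3,6)
Wall sequence: LRBLRT

1. t=1/2 → L at (0,9/2); v=(2,-1)
2. t=3 → R at (6,3/2); v=(-2,-1)
3. t=3/2 → B at (3,0); v=(-2,1)
4. t=3/2 → L at (0,3/2); v=(2,1)
5. t=3 → R at (6,9/2); v=(-2,1)
6. t=3/2 → T at (3,6); v=(-2,-1)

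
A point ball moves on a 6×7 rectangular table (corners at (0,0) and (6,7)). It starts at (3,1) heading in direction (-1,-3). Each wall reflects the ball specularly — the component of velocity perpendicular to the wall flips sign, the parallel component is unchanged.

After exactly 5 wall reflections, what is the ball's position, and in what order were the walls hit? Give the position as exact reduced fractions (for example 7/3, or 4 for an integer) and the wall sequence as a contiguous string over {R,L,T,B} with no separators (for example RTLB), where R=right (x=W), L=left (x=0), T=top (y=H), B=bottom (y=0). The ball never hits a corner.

1. t=1/3 → B at (8/3,0); v=(-1,3)
2. t=7/3 → T at (1/3,7); v=(-1,-3)
3. t=1/3 → L at (0,6); v=(1,-3)
4. t=2 → B at (2,0); v=(1,3)
5. t=7/3 → T at (13/3,7); v=(1,-3)

Final position: (13/3,7)
Wall sequence: BTLBT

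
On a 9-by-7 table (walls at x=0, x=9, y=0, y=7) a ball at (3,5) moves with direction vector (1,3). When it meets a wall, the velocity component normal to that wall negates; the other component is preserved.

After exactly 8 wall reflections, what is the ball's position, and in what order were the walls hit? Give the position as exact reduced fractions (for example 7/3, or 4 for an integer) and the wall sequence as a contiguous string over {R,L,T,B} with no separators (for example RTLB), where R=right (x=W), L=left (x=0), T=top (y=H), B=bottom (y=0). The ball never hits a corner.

1. t=2/3 → T at (11/3,7); v=(1,-3)
2. t=7/3 → B at (6,0); v=(1,3)
3. t=7/3 → T at (25/3,7); v=(1,-3)
4. t=2/3 → R at (9,5); v=(-1,-3)
5. t=5/3 → B at (22/3,0); v=(-1,3)
6. t=7/3 → T at (5,7); v=(-1,-3)
7. t=7/3 → B at (8/3,0); v=(-1,3)
8. t=7/3 → T at (1/3,7); v=(-1,-3)

Final position: (1/3,7)
Wall sequence: TBTRBTBT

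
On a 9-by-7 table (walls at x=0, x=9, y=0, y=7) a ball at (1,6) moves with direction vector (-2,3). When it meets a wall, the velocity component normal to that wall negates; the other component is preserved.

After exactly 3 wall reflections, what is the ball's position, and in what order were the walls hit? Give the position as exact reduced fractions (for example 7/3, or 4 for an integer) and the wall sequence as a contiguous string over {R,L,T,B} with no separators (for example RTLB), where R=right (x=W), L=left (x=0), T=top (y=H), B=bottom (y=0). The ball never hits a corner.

1. t=1/3 → T at (1/3,7); v=(-2,-3)
2. t=1/6 → L at (0,13/2); v=(2,-3)
3. t=13/6 → B at (13/3,0); v=(2,3)

Final position: (13/3,0)
Wall sequence: TLB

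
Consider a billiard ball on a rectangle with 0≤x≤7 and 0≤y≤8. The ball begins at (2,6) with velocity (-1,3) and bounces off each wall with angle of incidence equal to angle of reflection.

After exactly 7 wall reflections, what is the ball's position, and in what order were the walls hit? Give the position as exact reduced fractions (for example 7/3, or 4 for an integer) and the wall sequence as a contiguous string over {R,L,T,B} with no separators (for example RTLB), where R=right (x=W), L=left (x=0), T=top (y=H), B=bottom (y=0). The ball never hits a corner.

Final position: (14/3,8)
Wall sequence: TLBTBRT

1. t=2/3 → T at (4/3,8); v=(-1,-3)
2. t=4/3 → L at (0,4); v=(1,-3)
3. t=4/3 → B at (4/3,0); v=(1,3)
4. t=8/3 → T at (4,8); v=(1,-3)
5. t=8/3 → B at (20/3,0); v=(1,3)
6. t=1/3 → R at (7,1); v=(-1,3)
7. t=7/3 → T at (14/3,8); v=(-1,-3)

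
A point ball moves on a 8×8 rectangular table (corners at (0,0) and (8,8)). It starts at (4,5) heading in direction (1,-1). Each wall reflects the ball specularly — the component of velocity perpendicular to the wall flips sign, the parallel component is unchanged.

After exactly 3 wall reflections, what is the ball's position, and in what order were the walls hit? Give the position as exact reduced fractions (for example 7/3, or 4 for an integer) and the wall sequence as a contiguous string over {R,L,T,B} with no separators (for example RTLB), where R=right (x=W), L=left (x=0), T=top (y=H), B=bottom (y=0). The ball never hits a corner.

Final position: (0,7)
Wall sequence: RBL

1. t=4 → R at (8,1); v=(-1,-1)
2. t=1 → B at (7,0); v=(-1,1)
3. t=7 → L at (0,7); v=(1,1)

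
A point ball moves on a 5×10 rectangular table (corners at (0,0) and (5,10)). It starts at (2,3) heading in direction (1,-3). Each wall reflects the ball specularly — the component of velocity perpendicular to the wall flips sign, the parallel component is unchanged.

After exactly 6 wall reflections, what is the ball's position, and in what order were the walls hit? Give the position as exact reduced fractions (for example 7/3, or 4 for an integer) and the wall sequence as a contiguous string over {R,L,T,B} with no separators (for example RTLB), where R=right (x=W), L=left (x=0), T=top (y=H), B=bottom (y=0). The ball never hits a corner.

1. t=1 → B at (3,0); v=(1,3)
2. t=2 → R at (5,6); v=(-1,3)
3. t=4/3 → T at (11/3,10); v=(-1,-3)
4. t=10/3 → B at (1/3,0); v=(-1,3)
5. t=1/3 → L at (0,1); v=(1,3)
6. t=3 → T at (3,10); v=(1,-3)

Final position: (3,10)
Wall sequence: BRTBLT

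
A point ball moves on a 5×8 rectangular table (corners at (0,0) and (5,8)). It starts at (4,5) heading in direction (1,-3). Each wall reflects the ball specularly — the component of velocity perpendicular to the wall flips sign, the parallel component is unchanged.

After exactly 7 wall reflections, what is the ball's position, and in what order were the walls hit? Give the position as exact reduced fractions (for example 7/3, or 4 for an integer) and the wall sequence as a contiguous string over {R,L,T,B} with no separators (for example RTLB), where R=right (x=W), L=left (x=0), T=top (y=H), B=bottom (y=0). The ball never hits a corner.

1. t=1 → R at (5,2); v=(-1,-3)
2. t=2/3 → B at (13/3,0); v=(-1,3)
3. t=8/3 → T at (5/3,8); v=(-1,-3)
4. t=5/3 → L at (0,3); v=(1,-3)
5. t=1 → B at (1,0); v=(1,3)
6. t=8/3 → T at (11/3,8); v=(1,-3)
7. t=4/3 → R at (5,4); v=(-1,-3)

Final position: (5,4)
Wall sequence: RBTLBTR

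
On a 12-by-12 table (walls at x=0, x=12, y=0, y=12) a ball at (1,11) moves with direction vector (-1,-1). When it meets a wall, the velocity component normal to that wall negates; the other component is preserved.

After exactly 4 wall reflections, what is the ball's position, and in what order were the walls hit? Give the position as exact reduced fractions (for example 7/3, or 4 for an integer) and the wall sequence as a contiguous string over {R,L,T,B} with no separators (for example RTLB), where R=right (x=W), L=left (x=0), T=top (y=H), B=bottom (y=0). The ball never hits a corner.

1. t=1 → L at (0,10); v=(1,-1)
2. t=10 → B at (10,0); v=(1,1)
3. t=2 → R at (12,2); v=(-1,1)
4. t=10 → T at (2,12); v=(-1,-1)

Final position: (2,12)
Wall sequence: LBRT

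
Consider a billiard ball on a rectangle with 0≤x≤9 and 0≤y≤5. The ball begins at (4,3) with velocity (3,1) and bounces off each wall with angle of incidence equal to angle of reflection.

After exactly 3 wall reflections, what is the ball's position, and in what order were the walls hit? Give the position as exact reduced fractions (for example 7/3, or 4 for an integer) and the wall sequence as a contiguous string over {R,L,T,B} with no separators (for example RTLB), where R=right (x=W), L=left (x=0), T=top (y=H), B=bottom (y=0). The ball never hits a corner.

1. t=5/3 → R at (9,14/3); v=(-3,1)
2. t=1/3 → T at (8,5); v=(-3,-1)
3. t=8/3 → L at (0,7/3); v=(3,-1)

Final position: (0,7/3)
Wall sequence: RTL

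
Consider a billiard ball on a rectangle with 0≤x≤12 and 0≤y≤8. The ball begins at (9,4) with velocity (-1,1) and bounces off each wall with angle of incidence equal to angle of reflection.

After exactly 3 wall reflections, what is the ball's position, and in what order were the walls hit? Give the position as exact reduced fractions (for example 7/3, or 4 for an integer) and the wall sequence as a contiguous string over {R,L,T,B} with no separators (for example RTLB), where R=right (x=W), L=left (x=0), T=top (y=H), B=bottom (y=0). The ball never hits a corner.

Final position: (3,0)
Wall sequence: TLB

1. t=4 → T at (5,8); v=(-1,-1)
2. t=5 → L at (0,3); v=(1,-1)
3. t=3 → B at (3,0); v=(1,1)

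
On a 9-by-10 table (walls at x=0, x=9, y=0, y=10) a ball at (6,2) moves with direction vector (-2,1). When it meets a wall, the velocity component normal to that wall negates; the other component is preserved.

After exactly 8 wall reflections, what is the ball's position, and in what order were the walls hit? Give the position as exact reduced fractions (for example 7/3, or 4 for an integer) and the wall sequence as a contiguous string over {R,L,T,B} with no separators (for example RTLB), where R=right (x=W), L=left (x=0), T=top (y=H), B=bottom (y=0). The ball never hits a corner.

Final position: (9,15/2)
Wall sequence: LRTLRBLR

1. t=3 → L at (0,5); v=(2,1)
2. t=9/2 → R at (9,19/2); v=(-2,1)
3. t=1/2 → T at (8,10); v=(-2,-1)
4. t=4 → L at (0,6); v=(2,-1)
5. t=9/2 → R at (9,3/2); v=(-2,-1)
6. t=3/2 → B at (6,0); v=(-2,1)
7. t=3 → L at (0,3); v=(2,1)
8. t=9/2 → R at (9,15/2); v=(-2,1)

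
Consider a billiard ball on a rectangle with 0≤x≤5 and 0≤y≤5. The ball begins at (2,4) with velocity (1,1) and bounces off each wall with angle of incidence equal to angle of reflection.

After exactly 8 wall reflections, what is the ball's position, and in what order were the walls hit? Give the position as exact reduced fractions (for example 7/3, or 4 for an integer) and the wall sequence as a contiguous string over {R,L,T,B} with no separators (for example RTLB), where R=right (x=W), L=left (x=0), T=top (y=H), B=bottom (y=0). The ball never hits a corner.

1. t=1 → T at (3,5); v=(1,-1)
2. t=2 → R at (5,3); v=(-1,-1)
3. t=3 → B at (2,0); v=(-1,1)
4. t=2 → L at (0,2); v=(1,1)
5. t=3 → T at (3,5); v=(1,-1)
6. t=2 → R at (5,3); v=(-1,-1)
7. t=3 → B at (2,0); v=(-1,1)
8. t=2 → L at (0,2); v=(1,1)

Final position: (0,2)
Wall sequence: TRBLTRBL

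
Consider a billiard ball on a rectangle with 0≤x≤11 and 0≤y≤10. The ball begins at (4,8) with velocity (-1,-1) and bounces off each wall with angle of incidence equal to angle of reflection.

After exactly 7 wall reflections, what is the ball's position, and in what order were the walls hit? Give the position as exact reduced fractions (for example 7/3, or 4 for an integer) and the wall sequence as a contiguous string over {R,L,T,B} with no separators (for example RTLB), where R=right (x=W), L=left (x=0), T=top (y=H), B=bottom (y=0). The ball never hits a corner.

Final position: (11,9)
Wall sequence: LBRTLBR

1. t=4 → L at (0,4); v=(1,-1)
2. t=4 → B at (4,0); v=(1,1)
3. t=7 → R at (11,7); v=(-1,1)
4. t=3 → T at (8,10); v=(-1,-1)
5. t=8 → L at (0,2); v=(1,-1)
6. t=2 → B at (2,0); v=(1,1)
7. t=9 → R at (11,9); v=(-1,1)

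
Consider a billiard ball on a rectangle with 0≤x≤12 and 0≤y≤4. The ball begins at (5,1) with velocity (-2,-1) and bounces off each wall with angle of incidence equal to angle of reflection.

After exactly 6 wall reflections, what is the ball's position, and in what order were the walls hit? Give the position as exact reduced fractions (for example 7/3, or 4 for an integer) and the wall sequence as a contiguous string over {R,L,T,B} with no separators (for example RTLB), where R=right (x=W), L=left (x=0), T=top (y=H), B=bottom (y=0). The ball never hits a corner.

1. t=1 → B at (3,0); v=(-2,1)
2. t=3/2 → L at (0,3/2); v=(2,1)
3. t=5/2 → T at (5,4); v=(2,-1)
4. t=7/2 → R at (12,1/2); v=(-2,-1)
5. t=1/2 → B at (11,0); v=(-2,1)
6. t=4 → T at (3,4); v=(-2,-1)

Final position: (3,4)
Wall sequence: BLTRBT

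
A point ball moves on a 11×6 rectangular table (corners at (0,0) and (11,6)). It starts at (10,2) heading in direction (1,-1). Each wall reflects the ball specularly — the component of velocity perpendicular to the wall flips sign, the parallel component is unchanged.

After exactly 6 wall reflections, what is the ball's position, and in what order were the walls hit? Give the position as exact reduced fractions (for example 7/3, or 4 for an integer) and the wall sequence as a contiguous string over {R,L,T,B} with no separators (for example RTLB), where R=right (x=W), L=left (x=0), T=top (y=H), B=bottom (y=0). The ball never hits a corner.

Final position: (8,6)
Wall sequence: RBTLBT

1. t=1 → R at (11,1); v=(-1,-1)
2. t=1 → B at (10,0); v=(-1,1)
3. t=6 → T at (4,6); v=(-1,-1)
4. t=4 → L at (0,2); v=(1,-1)
5. t=2 → B at (2,0); v=(1,1)
6. t=6 → T at (8,6); v=(1,-1)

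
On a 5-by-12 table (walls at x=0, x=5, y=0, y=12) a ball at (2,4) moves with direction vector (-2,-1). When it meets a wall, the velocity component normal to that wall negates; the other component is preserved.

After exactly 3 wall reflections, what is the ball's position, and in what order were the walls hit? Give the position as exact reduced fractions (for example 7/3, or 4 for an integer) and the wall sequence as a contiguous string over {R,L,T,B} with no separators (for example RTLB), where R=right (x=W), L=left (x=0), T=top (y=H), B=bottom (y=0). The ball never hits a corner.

1. t=1 → L at (0,3); v=(2,-1)
2. t=5/2 → R at (5,1/2); v=(-2,-1)
3. t=1/2 → B at (4,0); v=(-2,1)

Final position: (4,0)
Wall sequence: LRB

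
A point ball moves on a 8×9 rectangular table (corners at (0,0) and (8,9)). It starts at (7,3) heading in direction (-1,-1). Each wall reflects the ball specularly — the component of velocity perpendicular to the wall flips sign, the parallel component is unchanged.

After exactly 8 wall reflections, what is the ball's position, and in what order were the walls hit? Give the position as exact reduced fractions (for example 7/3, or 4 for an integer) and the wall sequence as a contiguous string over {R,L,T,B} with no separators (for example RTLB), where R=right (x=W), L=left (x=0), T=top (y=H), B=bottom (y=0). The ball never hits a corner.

Final position: (8,8)
Wall sequence: BLTRBLTR

1. t=3 → B at (4,0); v=(-1,1)
2. t=4 → L at (0,4); v=(1,1)
3. t=5 → T at (5,9); v=(1,-1)
4. t=3 → R at (8,6); v=(-1,-1)
5. t=6 → B at (2,0); v=(-1,1)
6. t=2 → L at (0,2); v=(1,1)
7. t=7 → T at (7,9); v=(1,-1)
8. t=1 → R at (8,8); v=(-1,-1)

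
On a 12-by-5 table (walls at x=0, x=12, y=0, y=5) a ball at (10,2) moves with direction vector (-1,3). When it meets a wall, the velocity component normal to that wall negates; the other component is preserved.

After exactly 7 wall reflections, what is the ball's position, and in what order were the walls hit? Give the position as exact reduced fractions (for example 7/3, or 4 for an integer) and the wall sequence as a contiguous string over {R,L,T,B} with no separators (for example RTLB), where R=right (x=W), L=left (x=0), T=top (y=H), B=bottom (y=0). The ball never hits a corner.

1. t=1 → T at (9,5); v=(-1,-3)
2. t=5/3 → B at (22/3,0); v=(-1,3)
3. t=5/3 → T at (17/3,5); v=(-1,-3)
4. t=5/3 → B at (4,0); v=(-1,3)
5. t=5/3 → T at (7/3,5); v=(-1,-3)
6. t=5/3 → B at (2/3,0); v=(-1,3)
7. t=2/3 → L at (0,2); v=(1,3)

Final position: (0,2)
Wall sequence: TBTBTBL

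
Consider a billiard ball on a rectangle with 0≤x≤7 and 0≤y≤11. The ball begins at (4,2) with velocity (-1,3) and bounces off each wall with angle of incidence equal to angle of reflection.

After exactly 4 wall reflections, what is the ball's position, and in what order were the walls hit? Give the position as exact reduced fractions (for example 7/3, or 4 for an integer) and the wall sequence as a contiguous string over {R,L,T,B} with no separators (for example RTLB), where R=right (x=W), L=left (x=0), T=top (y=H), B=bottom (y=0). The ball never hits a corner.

1. t=3 → T at (1,11); v=(-1,-3)
2. t=1 → L at (0,8); v=(1,-3)
3. t=8/3 → B at (8/3,0); v=(1,3)
4. t=11/3 → T at (19/3,11); v=(1,-3)

Final position: (19/3,11)
Wall sequence: TLBT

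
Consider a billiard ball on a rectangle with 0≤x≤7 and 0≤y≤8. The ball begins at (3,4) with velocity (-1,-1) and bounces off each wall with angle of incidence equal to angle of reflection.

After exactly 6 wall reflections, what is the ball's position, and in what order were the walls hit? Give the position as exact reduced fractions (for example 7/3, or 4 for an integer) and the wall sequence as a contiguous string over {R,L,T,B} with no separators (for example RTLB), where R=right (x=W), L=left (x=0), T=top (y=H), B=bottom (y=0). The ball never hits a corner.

1. t=3 → L at (0,1); v=(1,-1)
2. t=1 → B at (1,0); v=(1,1)
3. t=6 → R at (7,6); v=(-1,1)
4. t=2 → T at (5,8); v=(-1,-1)
5. t=5 → L at (0,3); v=(1,-1)
6. t=3 → B at (3,0); v=(1,1)

Final position: (3,0)
Wall sequence: LBRTLB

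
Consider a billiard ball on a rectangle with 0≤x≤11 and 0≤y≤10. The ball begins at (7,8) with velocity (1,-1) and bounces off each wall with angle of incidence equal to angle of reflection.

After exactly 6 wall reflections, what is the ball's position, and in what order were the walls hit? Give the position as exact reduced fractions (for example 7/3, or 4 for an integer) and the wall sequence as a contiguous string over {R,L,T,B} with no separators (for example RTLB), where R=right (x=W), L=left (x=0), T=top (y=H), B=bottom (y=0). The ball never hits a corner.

Final position: (9,0)
Wall sequence: RBLTRB

1. t=4 → R at (11,4); v=(-1,-1)
2. t=4 → B at (7,0); v=(-1,1)
3. t=7 → L at (0,7); v=(1,1)
4. t=3 → T at (3,10); v=(1,-1)
5. t=8 → R at (11,2); v=(-1,-1)
6. t=2 → B at (9,0); v=(-1,1)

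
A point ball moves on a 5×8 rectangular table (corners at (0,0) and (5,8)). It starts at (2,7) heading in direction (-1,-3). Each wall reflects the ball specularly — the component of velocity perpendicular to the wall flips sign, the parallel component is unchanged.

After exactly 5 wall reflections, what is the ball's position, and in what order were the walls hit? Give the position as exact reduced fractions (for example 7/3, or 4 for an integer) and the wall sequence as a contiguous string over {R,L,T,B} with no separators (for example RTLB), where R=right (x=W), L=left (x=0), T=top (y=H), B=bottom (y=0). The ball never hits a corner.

Final position: (13/3,0)
Wall sequence: LBTRB

1. t=2 → L at (0,1); v=(1,-3)
2. t=1/3 → B at (1/3,0); v=(1,3)
3. t=8/3 → T at (3,8); v=(1,-3)
4. t=2 → R at (5,2); v=(-1,-3)
5. t=2/3 → B at (13/3,0); v=(-1,3)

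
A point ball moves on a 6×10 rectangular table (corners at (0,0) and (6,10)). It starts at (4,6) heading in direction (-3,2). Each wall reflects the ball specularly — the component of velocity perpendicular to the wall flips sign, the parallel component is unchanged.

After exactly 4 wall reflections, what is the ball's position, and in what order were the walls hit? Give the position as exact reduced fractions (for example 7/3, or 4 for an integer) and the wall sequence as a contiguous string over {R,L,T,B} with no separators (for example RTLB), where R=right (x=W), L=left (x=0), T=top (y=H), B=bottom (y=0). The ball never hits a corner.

1. t=4/3 → L at (0,26/3); v=(3,2)
2. t=2/3 → T at (2,10); v=(3,-2)
3. t=4/3 → R at (6,22/3); v=(-3,-2)
4. t=2 → L at (0,10/3); v=(3,-2)

Final position: (0,10/3)
Wall sequence: LTRL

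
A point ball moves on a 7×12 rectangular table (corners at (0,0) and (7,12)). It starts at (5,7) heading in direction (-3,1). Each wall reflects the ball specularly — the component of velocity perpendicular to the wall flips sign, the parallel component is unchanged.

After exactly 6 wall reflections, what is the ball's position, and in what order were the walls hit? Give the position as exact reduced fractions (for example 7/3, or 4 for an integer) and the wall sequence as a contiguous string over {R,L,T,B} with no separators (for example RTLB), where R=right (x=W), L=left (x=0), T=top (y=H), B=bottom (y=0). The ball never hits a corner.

Final position: (0,6)
Wall sequence: LRTLRL

1. t=5/3 → L at (0,26/3); v=(3,1)
2. t=7/3 → R at (7,11); v=(-3,1)
3. t=1 → T at (4,12); v=(-3,-1)
4. t=4/3 → L at (0,32/3); v=(3,-1)
5. t=7/3 → R at (7,25/3); v=(-3,-1)
6. t=7/3 → L at (0,6); v=(3,-1)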